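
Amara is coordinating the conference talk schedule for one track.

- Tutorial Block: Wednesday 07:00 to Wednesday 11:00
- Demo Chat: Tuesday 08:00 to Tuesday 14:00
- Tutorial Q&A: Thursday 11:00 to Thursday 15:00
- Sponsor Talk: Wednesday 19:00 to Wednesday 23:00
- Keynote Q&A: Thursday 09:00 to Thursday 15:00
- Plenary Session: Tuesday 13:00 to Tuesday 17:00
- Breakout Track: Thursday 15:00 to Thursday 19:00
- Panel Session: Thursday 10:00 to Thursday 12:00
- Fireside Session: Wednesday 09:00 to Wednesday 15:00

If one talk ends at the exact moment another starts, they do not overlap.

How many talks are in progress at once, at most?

3

Walk through starts and ends in time order (an end at T is processed before a start at T):
Tuesday 08:00 start Demo Chat → 1
Tuesday 13:00 start Plenary Session → 2
Tuesday 14:00 end Demo Chat → 1
Tuesday 17:00 end Plenary Session → 0
Wednesday 07:00 start Tutorial Block → 1
Wednesday 09:00 start Fireside Session → 2
Wednesday 11:00 end Tutorial Block → 1
Wednesday 15:00 end Fireside Session → 0
Wednesday 19:00 start Sponsor Talk → 1
Wednesday 23:00 end Sponsor Talk → 0
Thursday 09:00 start Keynote Q&A → 1
Thursday 10:00 start Panel Session → 2
Thursday 11:00 start Tutorial Q&A → 3
Thursday 12:00 end Panel Session → 2
Thursday 15:00 end Keynote Q&A → 1
Thursday 15:00 end Tutorial Q&A → 0
Thursday 15:00 start Breakout Track → 1
Thursday 19:00 end Breakout Track → 0
Peak is 3, at Thursday 11:00 (Keynote Q&A, Panel Session, Tutorial Q&A).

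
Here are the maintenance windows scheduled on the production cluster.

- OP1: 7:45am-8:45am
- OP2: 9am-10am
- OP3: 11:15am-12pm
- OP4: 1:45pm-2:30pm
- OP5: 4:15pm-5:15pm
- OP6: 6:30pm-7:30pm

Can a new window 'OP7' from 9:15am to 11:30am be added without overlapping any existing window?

No — it overlaps OP2, OP3

OP1: ends 8:45am at or before OP7 starts 9:15am → clear.
OP2: starts 9am before OP7 ends 11:30am, and ends 10am after OP7 starts 9:15am → overlap.
OP3: starts 11:15am before OP7 ends 11:30am, and ends 12pm after OP7 starts 9:15am → overlap.
OP4: starts 1:45pm at or after OP7 ends 11:30am → clear.
OP5: starts 4:15pm at or after OP7 ends 11:30am → clear.
OP6: starts 6:30pm at or after OP7 ends 11:30am → clear.
OP7 overlaps OP2, OP3.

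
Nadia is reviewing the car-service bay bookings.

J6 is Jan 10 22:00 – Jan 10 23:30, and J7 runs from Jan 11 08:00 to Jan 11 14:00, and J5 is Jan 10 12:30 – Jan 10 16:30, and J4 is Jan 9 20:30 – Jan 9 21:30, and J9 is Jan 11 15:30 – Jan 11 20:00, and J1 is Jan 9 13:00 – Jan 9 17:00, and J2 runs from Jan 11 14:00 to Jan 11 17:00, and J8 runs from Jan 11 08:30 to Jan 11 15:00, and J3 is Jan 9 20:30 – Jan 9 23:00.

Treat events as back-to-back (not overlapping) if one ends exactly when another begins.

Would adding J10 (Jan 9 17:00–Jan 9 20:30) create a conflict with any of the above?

J1: ends Jan 9 17:00 at or before J10 starts Jan 9 17:00 → clear.
J3: starts Jan 9 20:30 at or after J10 ends Jan 9 20:30 → clear.
J4: starts Jan 9 20:30 at or after J10 ends Jan 9 20:30 → clear.
J5: starts Jan 10 12:30 at or after J10 ends Jan 9 20:30 → clear.
J6: starts Jan 10 22:00 at or after J10 ends Jan 9 20:30 → clear.
J7: starts Jan 11 08:00 at or after J10 ends Jan 9 20:30 → clear.
J8: starts Jan 11 08:30 at or after J10 ends Jan 9 20:30 → clear.
J2: starts Jan 11 14:00 at or after J10 ends Jan 9 20:30 → clear.
J9: starts Jan 11 15:30 at or after J10 ends Jan 9 20:30 → clear.

No — it doesn't clash with anything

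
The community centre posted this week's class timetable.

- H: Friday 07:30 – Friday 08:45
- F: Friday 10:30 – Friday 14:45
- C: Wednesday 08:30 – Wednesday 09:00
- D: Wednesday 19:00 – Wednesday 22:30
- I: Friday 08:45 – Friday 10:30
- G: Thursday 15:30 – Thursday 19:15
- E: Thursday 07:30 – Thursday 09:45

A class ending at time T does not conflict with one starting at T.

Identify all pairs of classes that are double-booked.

none

Two intervals overlap when each starts before the other ends.
Sorted by start: C, D, E, G, H, I, F.
D starts after C ends, so C has no further overlaps.
E starts after D ends, so D has no further overlaps.
G starts after E ends, so E has no further overlaps.
H starts after G ends, so G has no further overlaps.
I starts exactly when H ends (back-to-back, no overlap), so H has no further overlaps.
F starts exactly when I ends (back-to-back, no overlap).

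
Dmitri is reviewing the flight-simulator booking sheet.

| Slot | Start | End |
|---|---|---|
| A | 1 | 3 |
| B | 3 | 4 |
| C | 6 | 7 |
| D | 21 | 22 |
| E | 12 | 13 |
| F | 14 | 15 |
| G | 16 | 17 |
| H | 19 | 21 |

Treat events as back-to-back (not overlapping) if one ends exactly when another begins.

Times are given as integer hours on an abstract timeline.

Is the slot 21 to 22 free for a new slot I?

A: ends 3 at or before I starts 21 → clear.
B: ends 4 at or before I starts 21 → clear.
C: ends 7 at or before I starts 21 → clear.
E: ends 13 at or before I starts 21 → clear.
F: ends 15 at or before I starts 21 → clear.
G: ends 17 at or before I starts 21 → clear.
H: ends 21 at or before I starts 21 → clear.
D: starts 21 before I ends 22, and ends 22 after I starts 21 → overlap.
I overlaps D.

No — it overlaps D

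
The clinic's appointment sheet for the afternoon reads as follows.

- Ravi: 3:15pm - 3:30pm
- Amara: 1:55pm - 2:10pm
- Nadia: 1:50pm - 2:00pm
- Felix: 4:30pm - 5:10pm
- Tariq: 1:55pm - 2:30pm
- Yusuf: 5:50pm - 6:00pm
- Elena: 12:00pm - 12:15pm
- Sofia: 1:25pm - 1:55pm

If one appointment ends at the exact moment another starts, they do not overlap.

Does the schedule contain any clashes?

Check each pair: they overlap iff neither finishes before the other starts.
Sorted by start: Elena, Sofia, Nadia, Tariq, Amara, Ravi, Felix, Yusuf.
Sofia starts after Elena ends, so Elena has no further overlaps.
Nadia starts before Sofia ends → Sofia and Nadia overlap.
That's a conflict, so the schedule is not conflict-free.

Yes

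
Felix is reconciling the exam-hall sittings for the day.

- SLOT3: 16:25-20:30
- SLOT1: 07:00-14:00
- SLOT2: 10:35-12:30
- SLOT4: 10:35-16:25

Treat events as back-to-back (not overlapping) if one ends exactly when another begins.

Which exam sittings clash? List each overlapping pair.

Check each pair: they overlap iff neither finishes before the other starts.
Sorted by start: SLOT1, SLOT2, SLOT4, SLOT3.
SLOT2 starts before SLOT1 ends → SLOT1 and SLOT2 overlap.
SLOT4 starts before SLOT1 ends → SLOT1 and SLOT4 overlap.
SLOT3 starts after SLOT1 ends.
SLOT4 starts before SLOT2 ends → SLOT2 and SLOT4 overlap.
SLOT3 starts after SLOT2 ends.
SLOT3 starts exactly when SLOT4 ends (back-to-back, no overlap).

SLOT1 & SLOT2, SLOT1 & SLOT4, SLOT2 & SLOT4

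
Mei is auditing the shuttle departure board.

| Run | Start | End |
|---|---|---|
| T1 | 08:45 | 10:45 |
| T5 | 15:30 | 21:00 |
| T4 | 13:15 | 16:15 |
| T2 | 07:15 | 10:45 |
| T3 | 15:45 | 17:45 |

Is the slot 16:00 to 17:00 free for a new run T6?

T2: ends 10:45 at or before T6 starts 16:00 → clear.
T1: ends 10:45 at or before T6 starts 16:00 → clear.
T4: starts 13:15 before T6 ends 17:00, and ends 16:15 after T6 starts 16:00 → overlap.
T5: starts 15:30 before T6 ends 17:00, and ends 21:00 after T6 starts 16:00 → overlap.
T3: starts 15:45 before T6 ends 17:00, and ends 17:45 after T6 starts 16:00 → overlap.
T6 overlaps T3, T4, T5.

No — it overlaps T3, T4, T5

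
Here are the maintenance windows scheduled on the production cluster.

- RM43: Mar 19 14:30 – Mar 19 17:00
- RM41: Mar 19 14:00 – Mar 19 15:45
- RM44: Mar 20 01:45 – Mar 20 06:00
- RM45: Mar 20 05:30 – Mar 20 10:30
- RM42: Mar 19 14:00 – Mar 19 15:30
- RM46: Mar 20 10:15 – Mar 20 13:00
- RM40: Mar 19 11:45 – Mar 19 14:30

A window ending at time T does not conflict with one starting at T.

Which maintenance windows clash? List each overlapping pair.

RM40 & RM41, RM40 & RM42, RM41 & RM42, RM41 & RM43, RM42 & RM43, RM44 & RM45, RM45 & RM46

Sorted by start: RM40, RM41, RM42, RM43, RM44, RM45, RM46.
RM41 starts before RM40 ends → RM40 and RM41 overlap.
RM42 starts before RM40 ends → RM40 and RM42 overlap.
RM43 starts exactly when RM40 ends (back-to-back, no overlap), so nothing later overlaps RM40 either.
RM42 starts before RM41 ends → RM41 and RM42 overlap.
RM43 starts before RM41 ends → RM41 and RM43 overlap.
RM44 starts after RM41 ends, so nothing later overlaps RM41 either.
RM43 starts before RM42 ends → RM42 and RM43 overlap.
RM44 starts after RM42 ends, so nothing later overlaps RM42 either.
RM44 starts after RM43 ends, so nothing later overlaps RM43 either.
RM45 starts before RM44 ends → RM44 and RM45 overlap.
RM46 starts after RM44 ends.
RM46 starts before RM45 ends → RM45 and RM46 overlap.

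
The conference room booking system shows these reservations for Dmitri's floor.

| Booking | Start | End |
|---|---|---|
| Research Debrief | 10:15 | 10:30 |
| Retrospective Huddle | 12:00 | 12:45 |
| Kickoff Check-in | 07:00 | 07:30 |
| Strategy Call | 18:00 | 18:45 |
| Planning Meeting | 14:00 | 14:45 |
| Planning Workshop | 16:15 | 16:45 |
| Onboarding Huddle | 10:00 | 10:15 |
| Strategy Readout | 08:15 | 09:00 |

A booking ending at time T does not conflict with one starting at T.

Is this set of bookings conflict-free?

Yes

Sorted by start: Kickoff Check-in, Strategy Readout, Onboarding Huddle, Research Debrief, Retrospective Huddle, Planning Meeting, Planning Workshop, Strategy Call.
Strategy Readout starts after Kickoff Check-in ends; Kickoff Check-in is clear from here.
Onboarding Huddle starts after Strategy Readout ends; Strategy Readout is clear from here.
Research Debrief starts exactly when Onboarding Huddle ends (back-to-back, no overlap); Onboarding Huddle is clear from here.
Retrospective Huddle starts after Research Debrief ends; Research Debrief is clear from here.
Planning Meeting starts after Retrospective Huddle ends; Retrospective Huddle is clear from here.
Planning Workshop starts after Planning Meeting ends; Planning Meeting is clear from here.
Strategy Call starts after Planning Workshop ends.
Every pair is clear; the schedule has no overlaps.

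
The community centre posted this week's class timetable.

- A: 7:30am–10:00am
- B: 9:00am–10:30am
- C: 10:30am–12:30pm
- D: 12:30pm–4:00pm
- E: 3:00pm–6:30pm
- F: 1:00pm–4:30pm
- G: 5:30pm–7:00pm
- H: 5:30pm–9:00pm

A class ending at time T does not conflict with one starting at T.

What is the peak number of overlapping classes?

Sort all start/end points and keep a running count:
7:30am start A → 1
9:00am start B → 2
10:00am end A → 1
10:30am end B → 0
10:30am start C → 1
12:30pm end C → 0
12:30pm start D → 1
1:00pm start F → 2
3:00pm start E → 3
4:00pm end D → 2
4:30pm end F → 1
5:30pm start G → 2
5:30pm start H → 3
6:30pm end E → 2
7:00pm end G → 1
9:00pm end H → 0
Peak is 3, at 3:00pm (D, E, F).

3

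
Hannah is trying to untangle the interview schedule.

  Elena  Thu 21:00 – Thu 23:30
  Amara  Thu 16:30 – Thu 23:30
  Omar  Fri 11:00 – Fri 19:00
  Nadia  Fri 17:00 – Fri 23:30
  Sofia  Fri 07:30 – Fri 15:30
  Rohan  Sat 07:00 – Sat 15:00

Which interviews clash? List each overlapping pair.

Amara & Elena, Nadia & Omar, Omar & Sofia

Check each pair: they overlap iff neither finishes before the other starts.
Sorted by start: Amara, Elena, Sofia, Omar, Nadia, Rohan.
Elena starts before Amara ends → Amara and Elena overlap.
Sofia starts after Amara ends, so nothing later overlaps Amara either.
Sofia starts after Elena ends, so nothing later overlaps Elena either.
Omar starts before Sofia ends → Sofia and Omar overlap.
Nadia starts after Sofia ends, so nothing later overlaps Sofia either.
Nadia starts before Omar ends → Omar and Nadia overlap.
Rohan starts after Omar ends.
Rohan starts after Nadia ends.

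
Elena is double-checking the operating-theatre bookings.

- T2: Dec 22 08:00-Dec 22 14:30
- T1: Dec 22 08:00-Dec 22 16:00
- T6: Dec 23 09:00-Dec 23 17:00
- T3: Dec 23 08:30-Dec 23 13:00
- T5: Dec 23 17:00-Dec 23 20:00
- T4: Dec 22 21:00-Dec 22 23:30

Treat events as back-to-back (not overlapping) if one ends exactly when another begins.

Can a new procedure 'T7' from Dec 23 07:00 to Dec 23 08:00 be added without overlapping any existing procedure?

Yes — the slot is free

T1: ends Dec 22 16:00 at or before T7 starts Dec 23 07:00 → clear.
T2: ends Dec 22 14:30 at or before T7 starts Dec 23 07:00 → clear.
T4: ends Dec 22 23:30 at or before T7 starts Dec 23 07:00 → clear.
T3: starts Dec 23 08:30 at or after T7 ends Dec 23 08:00 → clear.
T6: starts Dec 23 09:00 at or after T7 ends Dec 23 08:00 → clear.
T5: starts Dec 23 17:00 at or after T7 ends Dec 23 08:00 → clear.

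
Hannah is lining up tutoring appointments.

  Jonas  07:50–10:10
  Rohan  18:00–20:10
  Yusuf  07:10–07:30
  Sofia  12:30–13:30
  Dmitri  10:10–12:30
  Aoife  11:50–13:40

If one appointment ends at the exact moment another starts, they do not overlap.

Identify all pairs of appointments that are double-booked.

Aoife & Dmitri, Aoife & Sofia

Check each pair: they overlap iff neither finishes before the other starts.
Sorted by start: Yusuf, Jonas, Dmitri, Aoife, Sofia, Rohan.
Jonas starts after Yusuf ends; Yusuf is clear from here.
Dmitri starts exactly when Jonas ends (back-to-back, no overlap); Jonas is clear from here.
Aoife starts before Dmitri ends → Dmitri and Aoife overlap.
Sofia starts exactly when Dmitri ends (back-to-back, no overlap); Dmitri is clear from here.
Sofia starts before Aoife ends → Aoife and Sofia overlap.
Rohan starts after Aoife ends.
Rohan starts after Sofia ends.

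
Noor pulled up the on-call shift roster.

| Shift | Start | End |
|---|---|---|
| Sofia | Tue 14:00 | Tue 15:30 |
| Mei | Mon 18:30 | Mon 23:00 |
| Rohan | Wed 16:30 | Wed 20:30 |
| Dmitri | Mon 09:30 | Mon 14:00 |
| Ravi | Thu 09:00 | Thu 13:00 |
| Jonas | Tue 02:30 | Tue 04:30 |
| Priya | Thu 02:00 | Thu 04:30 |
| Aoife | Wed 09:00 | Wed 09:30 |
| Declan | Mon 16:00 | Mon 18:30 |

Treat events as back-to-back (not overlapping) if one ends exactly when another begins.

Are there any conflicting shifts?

Sorted by start: Dmitri, Declan, Mei, Jonas, Sofia, Aoife, Rohan, Priya, Ravi.
Declan starts after Dmitri ends; Dmitri is clear from here.
Mei starts exactly when Declan ends (back-to-back, no overlap); Declan is clear from here.
Jonas starts after Mei ends; Mei is clear from here.
Sofia starts after Jonas ends; Jonas is clear from here.
Aoife starts after Sofia ends; Sofia is clear from here.
Rohan starts after Aoife ends; Aoife is clear from here.
Priya starts after Rohan ends; Rohan is clear from here.
Ravi starts after Priya ends.
Every pair is clear; the schedule has no overlaps.

No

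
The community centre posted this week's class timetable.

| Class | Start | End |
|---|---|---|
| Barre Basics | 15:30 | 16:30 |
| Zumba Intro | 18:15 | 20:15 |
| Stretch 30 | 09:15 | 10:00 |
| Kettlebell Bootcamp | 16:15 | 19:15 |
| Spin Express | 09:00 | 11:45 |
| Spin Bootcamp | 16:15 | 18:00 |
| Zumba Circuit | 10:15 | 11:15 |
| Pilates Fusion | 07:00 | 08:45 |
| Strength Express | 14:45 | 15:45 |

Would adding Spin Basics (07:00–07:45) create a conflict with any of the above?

Yes — it overlaps Pilates Fusion

Pilates Fusion: starts 07:00 before Spin Basics ends 07:45, and ends 08:45 after Spin Basics starts 07:00 → overlap.
Spin Express: starts 09:00 at or after Spin Basics ends 07:45 → clear.
Stretch 30: starts 09:15 at or after Spin Basics ends 07:45 → clear.
Zumba Circuit: starts 10:15 at or after Spin Basics ends 07:45 → clear.
Strength Express: starts 14:45 at or after Spin Basics ends 07:45 → clear.
Barre Basics: starts 15:30 at or after Spin Basics ends 07:45 → clear.
Kettlebell Bootcamp: starts 16:15 at or after Spin Basics ends 07:45 → clear.
Spin Bootcamp: starts 16:15 at or after Spin Basics ends 07:45 → clear.
Zumba Intro: starts 18:15 at or after Spin Basics ends 07:45 → clear.
Spin Basics overlaps Pilates Fusion.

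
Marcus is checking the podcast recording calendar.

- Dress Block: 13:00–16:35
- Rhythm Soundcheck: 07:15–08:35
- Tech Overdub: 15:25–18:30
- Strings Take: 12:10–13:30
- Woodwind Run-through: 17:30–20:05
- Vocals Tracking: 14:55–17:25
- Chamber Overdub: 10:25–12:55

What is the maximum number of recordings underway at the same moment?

Sort all start/end points and keep a running count:
07:15 start Rhythm Soundcheck → 1
08:35 end Rhythm Soundcheck → 0
10:25 start Chamber Overdub → 1
12:10 start Strings Take → 2
12:55 end Chamber Overdub → 1
13:00 start Dress Block → 2
13:30 end Strings Take → 1
14:55 start Vocals Tracking → 2
15:25 start Tech Overdub → 3
16:35 end Dress Block → 2
17:25 end Vocals Tracking → 1
17:30 start Woodwind Run-through → 2
18:30 end Tech Overdub → 1
20:05 end Woodwind Run-through → 0
Peak is 3, at 15:25 (Dress Block, Tech Overdub, Vocals Tracking).

3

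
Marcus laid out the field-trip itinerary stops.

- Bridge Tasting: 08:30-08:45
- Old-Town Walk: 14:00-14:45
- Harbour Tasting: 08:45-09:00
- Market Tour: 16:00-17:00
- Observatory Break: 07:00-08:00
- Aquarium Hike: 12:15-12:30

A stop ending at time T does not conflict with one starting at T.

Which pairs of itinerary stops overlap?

Sorted by start: Observatory Break, Bridge Tasting, Harbour Tasting, Aquarium Hike, Old-Town Walk, Market Tour.
Bridge Tasting starts after Observatory Break ends, so Observatory Break has no further overlaps.
Harbour Tasting starts exactly when Bridge Tasting ends (back-to-back, no overlap), so Bridge Tasting has no further overlaps.
Aquarium Hike starts after Harbour Tasting ends, so Harbour Tasting has no further overlaps.
Old-Town Walk starts after Aquarium Hike ends, so Aquarium Hike has no further overlaps.
Market Tour starts after Old-Town Walk ends.

none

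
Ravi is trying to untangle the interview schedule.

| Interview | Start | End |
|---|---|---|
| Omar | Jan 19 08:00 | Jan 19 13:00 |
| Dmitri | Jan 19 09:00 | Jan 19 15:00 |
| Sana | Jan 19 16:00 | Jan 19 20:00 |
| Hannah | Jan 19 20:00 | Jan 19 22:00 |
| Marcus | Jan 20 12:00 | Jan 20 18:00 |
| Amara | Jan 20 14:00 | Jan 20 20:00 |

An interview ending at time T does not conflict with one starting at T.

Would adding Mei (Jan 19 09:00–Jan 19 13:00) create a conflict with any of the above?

Omar: starts Jan 19 08:00 before Mei ends Jan 19 13:00, and ends Jan 19 13:00 after Mei starts Jan 19 09:00 → overlap.
Dmitri: starts Jan 19 09:00 before Mei ends Jan 19 13:00, and ends Jan 19 15:00 after Mei starts Jan 19 09:00 → overlap.
Sana: starts Jan 19 16:00 at or after Mei ends Jan 19 13:00 → clear.
Hannah: starts Jan 19 20:00 at or after Mei ends Jan 19 13:00 → clear.
Marcus: starts Jan 20 12:00 at or after Mei ends Jan 19 13:00 → clear.
Amara: starts Jan 20 14:00 at or after Mei ends Jan 19 13:00 → clear.
Mei overlaps Omar, Dmitri.

Yes — it overlaps Dmitri, Omar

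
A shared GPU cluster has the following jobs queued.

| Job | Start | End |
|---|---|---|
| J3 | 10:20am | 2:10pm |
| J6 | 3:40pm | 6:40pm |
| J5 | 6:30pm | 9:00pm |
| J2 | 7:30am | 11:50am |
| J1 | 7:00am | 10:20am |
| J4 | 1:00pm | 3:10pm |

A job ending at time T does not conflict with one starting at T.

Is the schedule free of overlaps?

Check each pair: they overlap iff neither finishes before the other starts.
Sorted by start: J1, J2, J3, J4, J6, J5.
J2 starts before J1 ends → J1 and J2 overlap.
That's a conflict, so the schedule is not conflict-free.

No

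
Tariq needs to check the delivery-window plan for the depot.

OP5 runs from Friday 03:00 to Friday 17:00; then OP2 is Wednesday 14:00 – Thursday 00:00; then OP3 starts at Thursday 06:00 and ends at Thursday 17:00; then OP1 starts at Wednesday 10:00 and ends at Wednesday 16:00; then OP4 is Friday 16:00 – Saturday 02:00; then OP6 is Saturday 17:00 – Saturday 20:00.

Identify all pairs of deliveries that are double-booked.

Sorted by start: OP1, OP2, OP3, OP5, OP4, OP6.
OP2 starts before OP1 ends → OP1 and OP2 overlap.
OP3 starts after OP1 ends, so nothing later overlaps OP1 either.
OP3 starts after OP2 ends, so nothing later overlaps OP2 either.
OP5 starts after OP3 ends, so nothing later overlaps OP3 either.
OP4 starts before OP5 ends → OP5 and OP4 overlap.
OP6 starts after OP5 ends.
OP6 starts after OP4 ends.

OP1 & OP2, OP4 & OP5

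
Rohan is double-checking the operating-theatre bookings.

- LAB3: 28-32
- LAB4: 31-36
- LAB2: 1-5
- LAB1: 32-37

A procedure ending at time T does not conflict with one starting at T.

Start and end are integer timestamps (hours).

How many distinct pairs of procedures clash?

2

Two intervals overlap when each starts before the other ends.
Sorted by start: LAB2, LAB3, LAB4, LAB1.
LAB3 starts after LAB2 ends — done with LAB2.
LAB4 starts before LAB3 ends → LAB3 and LAB4 overlap.
LAB1 starts exactly when LAB3 ends (back-to-back, no overlap).
LAB1 starts before LAB4 ends → LAB4 and LAB1 overlap.
Overlapping pairs: LAB1 & LAB4, LAB3 & LAB4 — 2 in total.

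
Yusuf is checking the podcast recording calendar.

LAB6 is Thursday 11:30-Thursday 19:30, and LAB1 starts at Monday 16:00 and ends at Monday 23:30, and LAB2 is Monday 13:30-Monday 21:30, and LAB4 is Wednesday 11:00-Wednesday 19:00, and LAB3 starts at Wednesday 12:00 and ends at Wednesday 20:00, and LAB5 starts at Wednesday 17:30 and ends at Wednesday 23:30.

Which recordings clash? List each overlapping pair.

Sorted by start: LAB2, LAB1, LAB4, LAB3, LAB5, LAB6.
LAB1 starts before LAB2 ends → LAB2 and LAB1 overlap.
LAB4 starts after LAB2 ends, so LAB2 has no further overlaps.
LAB4 starts after LAB1 ends, so LAB1 has no further overlaps.
LAB3 starts before LAB4 ends → LAB4 and LAB3 overlap.
LAB5 starts before LAB4 ends → LAB4 and LAB5 overlap.
LAB6 starts after LAB4 ends.
LAB5 starts before LAB3 ends → LAB3 and LAB5 overlap.
LAB6 starts after LAB3 ends.
LAB6 starts after LAB5 ends.

LAB1 & LAB2, LAB3 & LAB4, LAB3 & LAB5, LAB4 & LAB5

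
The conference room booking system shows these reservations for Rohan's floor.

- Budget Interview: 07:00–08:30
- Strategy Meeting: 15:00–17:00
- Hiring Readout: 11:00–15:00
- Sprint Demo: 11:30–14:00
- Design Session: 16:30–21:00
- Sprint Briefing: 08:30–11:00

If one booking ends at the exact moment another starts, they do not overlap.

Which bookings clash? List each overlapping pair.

Sorted by start: Budget Interview, Sprint Briefing, Hiring Readout, Sprint Demo, Strategy Meeting, Design Session.
Sprint Briefing starts exactly when Budget Interview ends (back-to-back, no overlap); Budget Interview is clear from here.
Hiring Readout starts exactly when Sprint Briefing ends (back-to-back, no overlap); Sprint Briefing is clear from here.
Sprint Demo starts before Hiring Readout ends → Hiring Readout and Sprint Demo overlap.
Strategy Meeting starts exactly when Hiring Readout ends (back-to-back, no overlap); Hiring Readout is clear from here.
Strategy Meeting starts after Sprint Demo ends; Sprint Demo is clear from here.
Design Session starts before Strategy Meeting ends → Strategy Meeting and Design Session overlap.

Design Session & Strategy Meeting, Hiring Readout & Sprint Demo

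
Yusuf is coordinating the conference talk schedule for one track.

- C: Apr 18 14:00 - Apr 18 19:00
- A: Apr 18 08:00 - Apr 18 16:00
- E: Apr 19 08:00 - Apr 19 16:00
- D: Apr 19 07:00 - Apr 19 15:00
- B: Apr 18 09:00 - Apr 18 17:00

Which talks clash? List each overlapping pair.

Sorted by start: A, B, C, D, E.
B starts before A ends → A and B overlap.
C starts before A ends → A and C overlap.
D starts after A ends — done with A.
C starts before B ends → B and C overlap.
D starts after B ends — done with B.
D starts after C ends — done with C.
E starts before D ends → D and E overlap.

A & B, A & C, B & C, D & E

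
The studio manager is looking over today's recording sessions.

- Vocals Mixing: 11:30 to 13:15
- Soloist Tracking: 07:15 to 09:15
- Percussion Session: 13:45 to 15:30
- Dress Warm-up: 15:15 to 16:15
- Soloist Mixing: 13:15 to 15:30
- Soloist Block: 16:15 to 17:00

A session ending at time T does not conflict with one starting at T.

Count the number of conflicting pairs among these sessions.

3

Sorted by start: Soloist Tracking, Vocals Mixing, Soloist Mixing, Percussion Session, Dress Warm-up, Soloist Block.
Vocals Mixing starts after Soloist Tracking ends — done with Soloist Tracking.
Soloist Mixing starts exactly when Vocals Mixing ends (back-to-back, no overlap) — done with Vocals Mixing.
Percussion Session starts before Soloist Mixing ends → Soloist Mixing and Percussion Session overlap.
Dress Warm-up starts before Soloist Mixing ends → Soloist Mixing and Dress Warm-up overlap.
Soloist Block starts after Soloist Mixing ends.
Dress Warm-up starts before Percussion Session ends → Percussion Session and Dress Warm-up overlap.
Soloist Block starts after Percussion Session ends.
Soloist Block starts exactly when Dress Warm-up ends (back-to-back, no overlap).
Overlapping pairs: Dress Warm-up & Percussion Session, Dress Warm-up & Soloist Mixing, Percussion Session & Soloist Mixing — 3 in total.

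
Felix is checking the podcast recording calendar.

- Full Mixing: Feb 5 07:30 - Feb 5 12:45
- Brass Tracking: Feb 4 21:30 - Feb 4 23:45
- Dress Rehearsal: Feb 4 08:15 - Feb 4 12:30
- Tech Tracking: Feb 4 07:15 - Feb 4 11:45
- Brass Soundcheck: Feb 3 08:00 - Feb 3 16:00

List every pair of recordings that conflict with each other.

Dress Rehearsal & Tech Tracking

Sorted by start: Brass Soundcheck, Tech Tracking, Dress Rehearsal, Brass Tracking, Full Mixing.
Tech Tracking starts after Brass Soundcheck ends, so Brass Soundcheck has no further overlaps.
Dress Rehearsal starts before Tech Tracking ends → Tech Tracking and Dress Rehearsal overlap.
Brass Tracking starts after Tech Tracking ends, so Tech Tracking has no further overlaps.
Brass Tracking starts after Dress Rehearsal ends, so Dress Rehearsal has no further overlaps.
Full Mixing starts after Brass Tracking ends.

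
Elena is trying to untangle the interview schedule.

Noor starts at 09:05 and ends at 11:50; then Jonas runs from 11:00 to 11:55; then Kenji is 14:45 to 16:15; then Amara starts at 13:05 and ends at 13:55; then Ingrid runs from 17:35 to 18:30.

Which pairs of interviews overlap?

Jonas & Noor

Two intervals overlap when each starts before the other ends.
Sorted by start: Noor, Jonas, Amara, Kenji, Ingrid.
Jonas starts before Noor ends → Noor and Jonas overlap.
Amara starts after Noor ends; Noor is clear from here.
Amara starts after Jonas ends; Jonas is clear from here.
Kenji starts after Amara ends; Amara is clear from here.
Ingrid starts after Kenji ends.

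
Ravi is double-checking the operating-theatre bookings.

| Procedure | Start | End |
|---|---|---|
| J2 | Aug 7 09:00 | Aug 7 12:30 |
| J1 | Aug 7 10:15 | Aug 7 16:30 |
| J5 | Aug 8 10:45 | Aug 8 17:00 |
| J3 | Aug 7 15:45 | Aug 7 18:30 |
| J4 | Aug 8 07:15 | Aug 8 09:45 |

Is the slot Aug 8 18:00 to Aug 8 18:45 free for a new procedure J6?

Yes — the slot is free

J2: ends Aug 7 12:30 at or before J6 starts Aug 8 18:00 → clear.
J1: ends Aug 7 16:30 at or before J6 starts Aug 8 18:00 → clear.
J3: ends Aug 7 18:30 at or before J6 starts Aug 8 18:00 → clear.
J4: ends Aug 8 09:45 at or before J6 starts Aug 8 18:00 → clear.
J5: ends Aug 8 17:00 at or before J6 starts Aug 8 18:00 → clear.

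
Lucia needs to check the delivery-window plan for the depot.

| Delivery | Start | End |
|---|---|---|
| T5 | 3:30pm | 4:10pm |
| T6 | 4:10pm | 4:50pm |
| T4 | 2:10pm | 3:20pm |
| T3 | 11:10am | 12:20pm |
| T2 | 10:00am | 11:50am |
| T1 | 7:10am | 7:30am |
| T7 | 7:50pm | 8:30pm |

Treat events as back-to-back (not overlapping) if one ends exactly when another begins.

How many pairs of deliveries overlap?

1

Sorted by start: T1, T2, T3, T4, T5, T6, T7.
T2 starts after T1 ends, so T1 has no further overlaps.
T3 starts before T2 ends → T2 and T3 overlap.
T4 starts after T2 ends, so T2 has no further overlaps.
T4 starts after T3 ends, so T3 has no further overlaps.
T5 starts after T4 ends, so T4 has no further overlaps.
T6 starts exactly when T5 ends (back-to-back, no overlap), so T5 has no further overlaps.
T7 starts after T6 ends.
Overlapping pairs: T2 & T3 — 1 in total.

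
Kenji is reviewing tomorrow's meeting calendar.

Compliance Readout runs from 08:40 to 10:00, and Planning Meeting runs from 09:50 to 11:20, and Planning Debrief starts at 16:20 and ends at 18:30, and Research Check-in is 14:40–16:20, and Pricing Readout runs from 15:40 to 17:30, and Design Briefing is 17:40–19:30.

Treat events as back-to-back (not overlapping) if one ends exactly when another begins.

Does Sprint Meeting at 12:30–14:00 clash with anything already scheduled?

Compliance Readout: ends 10:00 at or before Sprint Meeting starts 12:30 → clear.
Planning Meeting: ends 11:20 at or before Sprint Meeting starts 12:30 → clear.
Research Check-in: starts 14:40 at or after Sprint Meeting ends 14:00 → clear.
Pricing Readout: starts 15:40 at or after Sprint Meeting ends 14:00 → clear.
Planning Debrief: starts 16:20 at or after Sprint Meeting ends 14:00 → clear.
Design Briefing: starts 17:40 at or after Sprint Meeting ends 14:00 → clear.

No — it doesn't clash with anything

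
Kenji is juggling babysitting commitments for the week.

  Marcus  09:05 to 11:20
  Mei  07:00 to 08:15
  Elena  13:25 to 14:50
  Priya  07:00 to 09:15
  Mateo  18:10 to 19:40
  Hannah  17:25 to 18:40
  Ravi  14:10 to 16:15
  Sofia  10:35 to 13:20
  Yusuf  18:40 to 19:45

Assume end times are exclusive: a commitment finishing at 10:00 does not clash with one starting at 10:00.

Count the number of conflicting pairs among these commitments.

Sorted by start: Priya, Mei, Marcus, Sofia, Elena, Ravi, Hannah, Mateo, Yusuf.
Mei starts before Priya ends → Priya and Mei overlap.
Marcus starts before Priya ends → Priya and Marcus overlap.
Sofia starts after Priya ends, so Priya has no further overlaps.
Marcus starts after Mei ends, so Mei has no further overlaps.
Sofia starts before Marcus ends → Marcus and Sofia overlap.
Elena starts after Marcus ends, so Marcus has no further overlaps.
Elena starts after Sofia ends, so Sofia has no further overlaps.
Ravi starts before Elena ends → Elena and Ravi overlap.
Hannah starts after Elena ends, so Elena has no further overlaps.
Hannah starts after Ravi ends, so Ravi has no further overlaps.
Mateo starts before Hannah ends → Hannah and Mateo overlap.
Yusuf starts exactly when Hannah ends (back-to-back, no overlap).
Yusuf starts before Mateo ends → Mateo and Yusuf overlap.
Overlapping pairs: Elena & Ravi, Hannah & Mateo, Marcus & Priya, Marcus & Sofia, Mateo & Yusuf, Mei & Priya — 6 in total.

6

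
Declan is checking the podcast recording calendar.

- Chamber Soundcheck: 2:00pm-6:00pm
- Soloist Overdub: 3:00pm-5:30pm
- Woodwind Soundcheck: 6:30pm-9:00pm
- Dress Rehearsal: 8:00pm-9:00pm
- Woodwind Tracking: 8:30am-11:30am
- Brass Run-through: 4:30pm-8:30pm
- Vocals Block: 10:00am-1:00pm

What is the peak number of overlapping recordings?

Walk through starts and ends in time order (an end at T is processed before a start at T):
8:30am start Woodwind Tracking → 1
10:00am start Vocals Block → 2
11:30am end Woodwind Tracking → 1
1:00pm end Vocals Block → 0
2:00pm start Chamber Soundcheck → 1
3:00pm start Soloist Overdub → 2
4:30pm start Brass Run-through → 3
5:30pm end Soloist Overdub → 2
6:00pm end Chamber Soundcheck → 1
6:30pm start Woodwind Soundcheck → 2
8:00pm start Dress Rehearsal → 3
8:30pm end Brass Run-through → 2
9:00pm end Dress Rehearsal → 1
9:00pm end Woodwind Soundcheck → 0
Peak is 3, at 4:30pm (Brass Run-through, Chamber Soundcheck, Soloist Overdub).

3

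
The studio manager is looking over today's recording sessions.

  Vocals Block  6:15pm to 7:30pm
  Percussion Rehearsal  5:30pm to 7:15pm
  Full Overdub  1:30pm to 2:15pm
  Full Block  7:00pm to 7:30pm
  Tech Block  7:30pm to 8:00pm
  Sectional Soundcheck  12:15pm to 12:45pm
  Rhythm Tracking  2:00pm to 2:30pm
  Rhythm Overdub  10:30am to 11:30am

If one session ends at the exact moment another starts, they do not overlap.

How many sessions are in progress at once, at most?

Sweep the timeline, counting +1 at each start and −1 at each end (ends before starts at a tie):
10:30am start Rhythm Overdub → 1
11:30am end Rhythm Overdub → 0
12:15pm start Sectional Soundcheck → 1
12:45pm end Sectional Soundcheck → 0
1:30pm start Full Overdub → 1
2:00pm start Rhythm Tracking → 2
2:15pm end Full Overdub → 1
2:30pm end Rhythm Tracking → 0
5:30pm start Percussion Rehearsal → 1
6:15pm start Vocals Block → 2
7:00pm start Full Block → 3
7:15pm end Percussion Rehearsal → 2
7:30pm end Full Block → 1
7:30pm end Vocals Block → 0
7:30pm start Tech Block → 1
8:00pm end Tech Block → 0
Peak is 3, at 7:00pm (Full Block, Percussion Rehearsal, Vocals Block).

3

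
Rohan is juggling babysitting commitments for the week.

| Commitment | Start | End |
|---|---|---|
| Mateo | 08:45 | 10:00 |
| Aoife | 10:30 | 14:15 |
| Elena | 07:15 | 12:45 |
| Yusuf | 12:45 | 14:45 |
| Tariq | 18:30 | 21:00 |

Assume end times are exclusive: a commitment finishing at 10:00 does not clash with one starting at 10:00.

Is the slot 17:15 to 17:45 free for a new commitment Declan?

Yes — the slot is free

Elena: ends 12:45 at or before Declan starts 17:15 → clear.
Mateo: ends 10:00 at or before Declan starts 17:15 → clear.
Aoife: ends 14:15 at or before Declan starts 17:15 → clear.
Yusuf: ends 14:45 at or before Declan starts 17:15 → clear.
Tariq: starts 18:30 at or after Declan ends 17:45 → clear.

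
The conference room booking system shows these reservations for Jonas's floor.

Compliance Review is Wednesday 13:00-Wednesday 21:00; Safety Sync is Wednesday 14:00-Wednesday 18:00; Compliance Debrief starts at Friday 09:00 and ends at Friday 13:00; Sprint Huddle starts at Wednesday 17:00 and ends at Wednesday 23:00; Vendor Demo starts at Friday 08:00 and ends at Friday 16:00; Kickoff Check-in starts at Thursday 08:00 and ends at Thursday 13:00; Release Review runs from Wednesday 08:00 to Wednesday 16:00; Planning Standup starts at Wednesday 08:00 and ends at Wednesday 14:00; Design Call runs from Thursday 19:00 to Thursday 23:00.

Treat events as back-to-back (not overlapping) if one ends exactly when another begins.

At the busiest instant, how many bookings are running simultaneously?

3

Sort all start/end points and keep a running count:
Wednesday 08:00 start Planning Standup → 1
Wednesday 08:00 start Release Review → 2
Wednesday 13:00 start Compliance Review → 3
Wednesday 14:00 end Planning Standup → 2
Wednesday 14:00 start Safety Sync → 3
Wednesday 16:00 end Release Review → 2
Wednesday 17:00 start Sprint Huddle → 3
Wednesday 18:00 end Safety Sync → 2
Wednesday 21:00 end Compliance Review → 1
Wednesday 23:00 end Sprint Huddle → 0
Thursday 08:00 start Kickoff Check-in → 1
Thursday 13:00 end Kickoff Check-in → 0
Thursday 19:00 start Design Call → 1
Thursday 23:00 end Design Call → 0
Friday 08:00 start Vendor Demo → 1
Friday 09:00 start Compliance Debrief → 2
Friday 13:00 end Compliance Debrief → 1
Friday 16:00 end Vendor Demo → 0
Peak is 3, at Wednesday 13:00 (Compliance Review, Planning Standup, Release Review).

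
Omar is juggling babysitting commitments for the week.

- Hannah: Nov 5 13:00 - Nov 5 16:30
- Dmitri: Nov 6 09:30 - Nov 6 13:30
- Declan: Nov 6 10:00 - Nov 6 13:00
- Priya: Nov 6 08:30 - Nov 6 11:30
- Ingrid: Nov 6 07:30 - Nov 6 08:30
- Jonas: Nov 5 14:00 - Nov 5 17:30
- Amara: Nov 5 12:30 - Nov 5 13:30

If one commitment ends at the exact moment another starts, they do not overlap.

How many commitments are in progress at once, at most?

Walk through starts and ends in time order (an end at T is processed before a start at T):
Nov 5 12:30 start Amara → 1
Nov 5 13:00 start Hannah → 2
Nov 5 13:30 end Amara → 1
Nov 5 14:00 start Jonas → 2
Nov 5 16:30 end Hannah → 1
Nov 5 17:30 end Jonas → 0
Nov 6 07:30 start Ingrid → 1
Nov 6 08:30 end Ingrid → 0
Nov 6 08:30 start Priya → 1
Nov 6 09:30 start Dmitri → 2
Nov 6 10:00 start Declan → 3
Nov 6 11:30 end Priya → 2
Nov 6 13:00 end Declan → 1
Nov 6 13:30 end Dmitri → 0
Peak is 3, at Nov 6 10:00 (Declan, Dmitri, Priya).

3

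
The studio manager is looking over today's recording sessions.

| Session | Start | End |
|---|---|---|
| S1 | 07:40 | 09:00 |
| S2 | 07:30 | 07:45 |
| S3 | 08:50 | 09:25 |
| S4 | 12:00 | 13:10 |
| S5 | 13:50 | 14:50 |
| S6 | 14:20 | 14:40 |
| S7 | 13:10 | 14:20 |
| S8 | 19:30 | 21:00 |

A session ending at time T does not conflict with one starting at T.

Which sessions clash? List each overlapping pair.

Two intervals overlap when each starts before the other ends.
Sorted by start: S2, S1, S3, S4, S7, S5, S6, S8.
S1 starts before S2 ends → S2 and S1 overlap.
S3 starts after S2 ends — done with S2.
S3 starts before S1 ends → S1 and S3 overlap.
S4 starts after S1 ends — done with S1.
S4 starts after S3 ends — done with S3.
S7 starts exactly when S4 ends (back-to-back, no overlap) — done with S4.
S5 starts before S7 ends → S7 and S5 overlap.
S6 starts exactly when S7 ends (back-to-back, no overlap) — done with S7.
S6 starts before S5 ends → S5 and S6 overlap.
S8 starts after S5 ends.
S8 starts after S6 ends.

S1 & S2, S1 & S3, S5 & S6, S5 & S7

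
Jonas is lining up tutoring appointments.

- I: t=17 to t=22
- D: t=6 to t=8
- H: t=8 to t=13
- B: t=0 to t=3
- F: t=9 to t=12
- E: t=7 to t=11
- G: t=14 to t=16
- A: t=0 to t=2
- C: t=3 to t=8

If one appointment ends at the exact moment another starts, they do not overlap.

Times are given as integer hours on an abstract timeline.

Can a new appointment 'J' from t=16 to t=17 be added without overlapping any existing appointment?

A: ends t=2 at or before J starts t=16 → clear.
B: ends t=3 at or before J starts t=16 → clear.
C: ends t=8 at or before J starts t=16 → clear.
D: ends t=8 at or before J starts t=16 → clear.
E: ends t=11 at or before J starts t=16 → clear.
H: ends t=13 at or before J starts t=16 → clear.
F: ends t=12 at or before J starts t=16 → clear.
G: ends t=16 at or before J starts t=16 → clear.
I: starts t=17 at or after J ends t=17 → clear.

Yes — the slot is free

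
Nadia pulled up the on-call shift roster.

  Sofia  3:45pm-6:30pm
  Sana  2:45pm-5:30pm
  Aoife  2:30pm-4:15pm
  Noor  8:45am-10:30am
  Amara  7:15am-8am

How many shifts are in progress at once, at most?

3

Sweep the timeline, counting +1 at each start and −1 at each end (ends before starts at a tie):
7:15am start Amara → 1
8am end Amara → 0
8:45am start Noor → 1
10:30am end Noor → 0
2:30pm start Aoife → 1
2:45pm start Sana → 2
3:45pm start Sofia → 3
4:15pm end Aoife → 2
5:30pm end Sana → 1
6:30pm end Sofia → 0
Peak is 3, at 3:45pm (Aoife, Sana, Sofia).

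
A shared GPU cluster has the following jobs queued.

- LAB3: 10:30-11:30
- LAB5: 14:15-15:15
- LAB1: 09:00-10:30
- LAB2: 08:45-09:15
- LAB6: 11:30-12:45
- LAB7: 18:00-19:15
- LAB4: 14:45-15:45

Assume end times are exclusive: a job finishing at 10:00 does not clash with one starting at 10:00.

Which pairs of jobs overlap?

LAB1 & LAB2, LAB4 & LAB5

Check each pair: they overlap iff neither finishes before the other starts.
Sorted by start: LAB2, LAB1, LAB3, LAB6, LAB5, LAB4, LAB7.
LAB1 starts before LAB2 ends → LAB2 and LAB1 overlap.
LAB3 starts after LAB2 ends, so nothing later overlaps LAB2 either.
LAB3 starts exactly when LAB1 ends (back-to-back, no overlap), so nothing later overlaps LAB1 either.
LAB6 starts exactly when LAB3 ends (back-to-back, no overlap), so nothing later overlaps LAB3 either.
LAB5 starts after LAB6 ends, so nothing later overlaps LAB6 either.
LAB4 starts before LAB5 ends → LAB5 and LAB4 overlap.
LAB7 starts after LAB5 ends.
LAB7 starts after LAB4 ends.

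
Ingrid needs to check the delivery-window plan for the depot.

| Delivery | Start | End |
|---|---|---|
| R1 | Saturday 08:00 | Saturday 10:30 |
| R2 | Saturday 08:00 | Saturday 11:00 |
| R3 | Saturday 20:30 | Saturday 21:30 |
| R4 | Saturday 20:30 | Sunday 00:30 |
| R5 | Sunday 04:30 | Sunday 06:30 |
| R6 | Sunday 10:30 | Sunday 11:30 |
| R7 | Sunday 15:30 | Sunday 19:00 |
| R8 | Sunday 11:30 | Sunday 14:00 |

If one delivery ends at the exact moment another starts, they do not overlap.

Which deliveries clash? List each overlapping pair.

R1 & R2, R3 & R4

Sorted by start: R1, R2, R3, R4, R5, R6, R8, R7.
R2 starts before R1 ends → R1 and R2 overlap.
R3 starts after R1 ends, so nothing later overlaps R1 either.
R3 starts after R2 ends, so nothing later overlaps R2 either.
R4 starts before R3 ends → R3 and R4 overlap.
R5 starts after R3 ends, so nothing later overlaps R3 either.
R5 starts after R4 ends, so nothing later overlaps R4 either.
R6 starts after R5 ends, so nothing later overlaps R5 either.
R8 starts exactly when R6 ends (back-to-back, no overlap), so nothing later overlaps R6 either.
R7 starts after R8 ends.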